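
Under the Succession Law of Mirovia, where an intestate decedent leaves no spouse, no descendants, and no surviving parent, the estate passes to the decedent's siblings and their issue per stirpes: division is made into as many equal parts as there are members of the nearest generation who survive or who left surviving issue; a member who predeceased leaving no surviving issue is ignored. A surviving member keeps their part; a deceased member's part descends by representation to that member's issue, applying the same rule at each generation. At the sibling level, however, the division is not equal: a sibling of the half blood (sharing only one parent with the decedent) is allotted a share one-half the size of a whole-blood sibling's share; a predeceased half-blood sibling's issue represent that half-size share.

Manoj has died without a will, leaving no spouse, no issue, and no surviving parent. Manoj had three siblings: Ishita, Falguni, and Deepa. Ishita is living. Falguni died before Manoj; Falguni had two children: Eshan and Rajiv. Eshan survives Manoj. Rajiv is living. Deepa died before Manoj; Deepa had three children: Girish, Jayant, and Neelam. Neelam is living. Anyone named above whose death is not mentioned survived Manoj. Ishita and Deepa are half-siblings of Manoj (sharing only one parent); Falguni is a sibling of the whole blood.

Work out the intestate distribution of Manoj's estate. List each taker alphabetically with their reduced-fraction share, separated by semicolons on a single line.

No spouse, descendants, or parent survives, so the estate passes to Manoj's siblings per stirpes.
Half-blood siblings count for one-half the weight of whole-blood siblings at the initial division.
Dividing 1 in proportion to weights (total weight 2): Ishita (weight 1/2) → 1/4; Falguni (weight 1) → 1/2; Deepa (weight 1/2) → 1/4.
Ishita is living and takes 1/4.
Falguni predeceased; the 1/2 allotted to Falguni's branch passes to Falguni's issue by representation.
The 1/2 is divided into 2 equal shares of 1/4 among Eshan, Rajiv.
Eshan is living and takes 1/4.
Rajiv is living and takes 1/4.
Deepa predeceased; the 1/4 allotted to Deepa's branch passes to Deepa's issue by representation.
The 1/4 is divided into 3 equal shares of 1/12 among Girish, Jayant, Neelam.
Girish is living and takes 1/12.
Jayant is living and takes 1/12.
Neelam is living and takes 1/12.

Eshan 1/4; Girish 1/12; Ishita 1/4; Jayant 1/12; Neelam 1/12; Rajiv 1/4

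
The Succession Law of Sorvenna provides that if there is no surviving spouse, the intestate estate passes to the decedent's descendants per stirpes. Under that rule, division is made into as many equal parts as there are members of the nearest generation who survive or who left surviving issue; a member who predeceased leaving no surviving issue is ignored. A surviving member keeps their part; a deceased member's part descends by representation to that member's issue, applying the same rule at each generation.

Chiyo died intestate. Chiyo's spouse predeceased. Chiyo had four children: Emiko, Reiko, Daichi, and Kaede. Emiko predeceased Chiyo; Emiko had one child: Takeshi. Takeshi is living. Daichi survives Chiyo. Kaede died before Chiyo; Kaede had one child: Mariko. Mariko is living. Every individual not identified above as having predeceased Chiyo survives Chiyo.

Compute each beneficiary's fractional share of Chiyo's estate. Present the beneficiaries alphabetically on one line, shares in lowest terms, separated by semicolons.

There is no surviving spouse, so the entire estate passes to Chiyo's descendants per stirpes.
The estate is divided into 4 equal shares of 1/4 among Emiko, Reiko, Daichi, Kaede.
Emiko predeceased; the 1/4 allotted to Emiko's branch passes to Emiko's issue by representation.
Takeshi is the sole taker at this level and receives the full 1/4.
Reiko is living and takes 1/4.
Daichi is living and takes 1/4.
Kaede predeceased; the 1/4 allotted to Kaede's branch passes to Kaede's issue by representation.
Mariko is the sole taker at this level and receives the full 1/4.

Daichi 1/4; Mariko 1/4; Reiko 1/4; Takeshi 1/4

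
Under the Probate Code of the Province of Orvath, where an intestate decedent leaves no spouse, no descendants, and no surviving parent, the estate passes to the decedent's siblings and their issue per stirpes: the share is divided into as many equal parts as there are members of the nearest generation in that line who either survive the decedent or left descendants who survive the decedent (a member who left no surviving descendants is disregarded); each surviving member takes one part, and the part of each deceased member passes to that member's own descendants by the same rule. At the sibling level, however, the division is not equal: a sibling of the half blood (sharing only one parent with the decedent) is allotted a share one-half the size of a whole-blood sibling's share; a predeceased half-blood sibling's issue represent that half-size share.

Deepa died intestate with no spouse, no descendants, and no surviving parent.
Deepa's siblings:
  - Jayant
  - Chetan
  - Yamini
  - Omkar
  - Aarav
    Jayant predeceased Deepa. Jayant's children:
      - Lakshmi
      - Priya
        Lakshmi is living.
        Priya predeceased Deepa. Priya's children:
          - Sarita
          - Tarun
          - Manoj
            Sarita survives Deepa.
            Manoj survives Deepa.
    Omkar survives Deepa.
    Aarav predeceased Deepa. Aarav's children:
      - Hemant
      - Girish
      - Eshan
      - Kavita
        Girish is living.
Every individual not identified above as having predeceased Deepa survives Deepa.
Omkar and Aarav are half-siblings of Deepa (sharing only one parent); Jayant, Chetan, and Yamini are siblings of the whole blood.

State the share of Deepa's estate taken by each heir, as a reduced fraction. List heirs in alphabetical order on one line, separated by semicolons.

No spouse, descendants, or parent survives, so the estate passes to Deepa's siblings per stirpes.
Half-blood siblings count for one-half the weight of whole-blood siblings at the initial division.
Dividing 1 in proportion to weights (total weight 4): Jayant (weight 1) → 1/4; Chetan (weight 1) → 1/4; Yamini (weight 1) → 1/4; Omkar (weight 1/2) → 1/8; Aarav (weight 1/2) → 1/8.
Jayant predeceased; the 1/4 allotted to Jayant's branch passes to Jayant's issue by representation.
The 1/4 is divided into 2 equal shares of 1/8 among Lakshmi, Priya.
Lakshmi is living and takes 1/8.
Priya predeceased; the 1/8 allotted to Priya's branch passes to Priya's issue by representation.
The 1/8 is divided into 3 equal shares of 1/24 among Sarita, Tarun, Manoj.
Sarita is living and takes 1/24.
Tarun is living and takes 1/24.
Manoj is living and takes 1/24.
Chetan is living and takes 1/4.
Yamini is living and takes 1/4.
Omkar is living and takes 1/8.
Aarav predeceased; the 1/8 allotted to Aarav's branch passes to Aarav's issue by representation.
The 1/8 is divided into 4 equal shares of 1/32 among Hemant, Girish, Eshan, Kavita.
Hemant is living and takes 1/32.
Girish is living and takes 1/32.
Eshan is living and takes 1/32.
Kavita is living and takes 1/32.

Chetan 1/4; Eshan 1/32; Girish 1/32; Hemant 1/32; Kavita 1/32; Lakshmi 1/8; Manoj 1/24; Omkar 1/8; Sarita 1/24; Tarun 1/24; Yamini 1/4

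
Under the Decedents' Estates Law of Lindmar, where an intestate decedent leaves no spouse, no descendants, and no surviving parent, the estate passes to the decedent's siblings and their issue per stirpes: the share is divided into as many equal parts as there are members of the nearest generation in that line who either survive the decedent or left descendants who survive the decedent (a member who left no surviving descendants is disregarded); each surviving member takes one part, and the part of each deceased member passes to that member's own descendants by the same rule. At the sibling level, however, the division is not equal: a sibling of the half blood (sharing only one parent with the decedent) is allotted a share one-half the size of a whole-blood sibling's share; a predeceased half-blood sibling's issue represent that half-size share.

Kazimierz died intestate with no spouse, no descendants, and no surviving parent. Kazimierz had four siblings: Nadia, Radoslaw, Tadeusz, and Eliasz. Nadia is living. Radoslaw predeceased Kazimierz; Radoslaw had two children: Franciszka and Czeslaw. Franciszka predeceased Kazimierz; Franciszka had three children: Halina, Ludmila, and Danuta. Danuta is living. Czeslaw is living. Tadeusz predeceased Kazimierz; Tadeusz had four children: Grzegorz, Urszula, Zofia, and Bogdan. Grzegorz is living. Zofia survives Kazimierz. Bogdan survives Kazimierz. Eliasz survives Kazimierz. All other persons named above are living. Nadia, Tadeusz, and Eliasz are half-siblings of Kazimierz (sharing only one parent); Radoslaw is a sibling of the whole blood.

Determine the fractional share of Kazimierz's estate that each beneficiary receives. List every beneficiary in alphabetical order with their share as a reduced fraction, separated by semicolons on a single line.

Bogdan 1/20; Czeslaw 1/5; Danuta 1/15; Eliasz 1/5; Grzegorz 1/20; Halina 1/15; Ludmila 1/15; Nadia 1/5; Urszula 1/20; Zofia 1/20

No spouse, descendants, or parent survives, so the estate passes to Kazimierz's siblings per stirpes.
Half-blood siblings count for one-half the weight of whole-blood siblings at the initial division.
Dividing 1 in proportion to weights (total weight 5/2): Nadia (weight 1/2) → 1/5; Radoslaw (weight 1) → 2/5; Tadeusz (weight 1/2) → 1/5; Eliasz (weight 1/2) → 1/5.
Nadia is living and takes 1/5.
Radoslaw predeceased; the 2/5 allotted to Radoslaw's branch passes to Radoslaw's issue by representation.
The 2/5 is divided into 2 equal shares of 1/5 among Franciszka, Czeslaw.
Franciszka predeceased; the 1/5 allotted to Franciszka's branch passes to Franciszka's issue by representation.
The 1/5 is divided into 3 equal shares of 1/15 among Halina, Ludmila, Danuta.
Halina is living and takes 1/15.
Ludmila is living and takes 1/15.
Danuta is living and takes 1/15.
Czeslaw is living and takes 1/5.
Tadeusz predeceased; the 1/5 allotted to Tadeusz's branch passes to Tadeusz's issue by representation.
The 1/5 is divided into 4 equal shares of 1/20 among Grzegorz, Urszula, Zofia, Bogdan.
Grzegorz is living and takes 1/20.
Urszula is living and takes 1/20.
Zofia is living and takes 1/20.
Bogdan is living and takes 1/20.
Eliasz is living and takes 1/5.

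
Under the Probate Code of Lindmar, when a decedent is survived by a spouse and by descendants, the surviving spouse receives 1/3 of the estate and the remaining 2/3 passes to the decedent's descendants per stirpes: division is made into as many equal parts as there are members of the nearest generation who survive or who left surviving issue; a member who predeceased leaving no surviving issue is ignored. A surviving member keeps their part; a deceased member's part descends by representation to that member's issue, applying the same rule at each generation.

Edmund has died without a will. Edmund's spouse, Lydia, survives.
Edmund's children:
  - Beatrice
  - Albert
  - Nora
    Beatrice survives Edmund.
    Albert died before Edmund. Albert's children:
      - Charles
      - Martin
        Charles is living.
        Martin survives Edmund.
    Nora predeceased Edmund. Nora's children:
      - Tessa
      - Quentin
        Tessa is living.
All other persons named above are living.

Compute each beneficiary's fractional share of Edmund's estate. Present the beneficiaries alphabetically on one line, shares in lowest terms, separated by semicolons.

Beatrice 2/9; Charles 1/9; Lydia 1/3; Martin 1/9; Quentin 1/9; Tessa 1/9

Lydia, as surviving spouse, takes 1/3.
The remaining 2/3 passes to Edmund's descendants per stirpes.
The 2/3 is divided into 3 equal shares of 2/9 among Beatrice, Albert, Nora.
Beatrice is living and takes 2/9.
Albert predeceased; the 2/9 allotted to Albert's branch passes to Albert's issue by representation.
The 2/9 is divided into 2 equal shares of 1/9 among Charles, Martin.
Charles is living and takes 1/9.
Martin is living and takes 1/9.
Nora predeceased; the 2/9 allotted to Nora's branch passes to Nora's issue by representation.
The 2/9 is divided into 2 equal shares of 1/9 among Tessa, Quentin.
Tessa is living and takes 1/9.
Quentin is living and takes 1/9.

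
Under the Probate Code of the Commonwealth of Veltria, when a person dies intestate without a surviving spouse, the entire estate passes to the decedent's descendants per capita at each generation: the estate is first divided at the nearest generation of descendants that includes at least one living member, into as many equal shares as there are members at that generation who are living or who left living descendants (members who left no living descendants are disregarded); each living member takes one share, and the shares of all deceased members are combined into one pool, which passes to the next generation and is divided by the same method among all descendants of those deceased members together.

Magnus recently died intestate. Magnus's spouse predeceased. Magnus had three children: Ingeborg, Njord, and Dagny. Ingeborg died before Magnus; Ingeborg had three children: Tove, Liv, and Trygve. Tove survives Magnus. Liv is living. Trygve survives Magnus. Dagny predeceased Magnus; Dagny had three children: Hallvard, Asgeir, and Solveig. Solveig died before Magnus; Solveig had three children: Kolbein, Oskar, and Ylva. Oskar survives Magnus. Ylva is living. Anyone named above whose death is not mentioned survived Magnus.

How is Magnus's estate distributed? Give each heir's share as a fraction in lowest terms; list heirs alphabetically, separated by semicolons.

There is no surviving spouse, so the entire estate passes to Magnus's descendants per capita at each generation.
At generation 1 (Ingeborg, Njord, Dagny) there are 3 shares of (1)/3 = 1/3 each.
Living: Njord — each takes 1/3.
Deceased: Ingeborg and Dagny. Their combined 2/3 is pooled and carried to generation 2.
At generation 2 (Tove, Liv, Trygve, Hallvard, Asgeir, Solveig) there are 6 shares of (2/3)/6 = 1/9 each.
Living: Tove, Liv, Trygve, Hallvard, and Asgeir — each takes 1/9.
Deceased: Solveig. That 1/9 share is carried to generation 3.
At generation 3 (Kolbein, Oskar, Ylva) there are 3 shares of (1/9)/3 = 1/27 each.
Living: Kolbein, Oskar, and Ylva — each takes 1/27.

Asgeir 1/9; Hallvard 1/9; Kolbein 1/27; Liv 1/9; Njord 1/3; Oskar 1/27; Tove 1/9; Trygve 1/9; Ylva 1/27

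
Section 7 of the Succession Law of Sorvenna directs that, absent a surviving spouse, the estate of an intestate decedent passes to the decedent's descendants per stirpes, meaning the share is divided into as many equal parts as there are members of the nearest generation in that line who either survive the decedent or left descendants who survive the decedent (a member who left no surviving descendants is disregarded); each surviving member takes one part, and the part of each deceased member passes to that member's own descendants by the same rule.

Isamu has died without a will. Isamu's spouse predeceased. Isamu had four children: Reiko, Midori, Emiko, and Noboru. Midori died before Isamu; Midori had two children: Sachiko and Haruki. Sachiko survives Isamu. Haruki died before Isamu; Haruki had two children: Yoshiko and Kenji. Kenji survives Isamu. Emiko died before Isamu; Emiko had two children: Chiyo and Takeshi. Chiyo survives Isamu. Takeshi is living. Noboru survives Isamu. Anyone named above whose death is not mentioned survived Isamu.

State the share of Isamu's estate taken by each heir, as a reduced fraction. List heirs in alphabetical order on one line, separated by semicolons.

Chiyo 1/8; Kenji 1/16; Noboru 1/4; Reiko 1/4; Sachiko 1/8; Takeshi 1/8; Yoshiko 1/16

There is no surviving spouse, so the entire estate passes to Isamu's descendants per stirpes.
The estate is divided into 4 equal shares of 1/4 among Reiko, Midori, Emiko, Noboru.
Reiko is living and takes 1/4.
Midori predeceased; the 1/4 allotted to Midori's branch passes to Midori's issue by representation.
The 1/4 is divided into 2 equal shares of 1/8 among Sachiko, Haruki.
Sachiko is living and takes 1/8.
Haruki predeceased; the 1/8 allotted to Haruki's branch passes to Haruki's issue by representation.
The 1/8 is divided into 2 equal shares of 1/16 among Yoshiko, Kenji.
Yoshiko is living and takes 1/16.
Kenji is living and takes 1/16.
Emiko predeceased; the 1/4 allotted to Emiko's branch passes to Emiko's issue by representation.
The 1/4 is divided into 2 equal shares of 1/8 among Chiyo, Takeshi.
Chiyo is living and takes 1/8.
Takeshi is living and takes 1/8.
Noboru is living and takes 1/4.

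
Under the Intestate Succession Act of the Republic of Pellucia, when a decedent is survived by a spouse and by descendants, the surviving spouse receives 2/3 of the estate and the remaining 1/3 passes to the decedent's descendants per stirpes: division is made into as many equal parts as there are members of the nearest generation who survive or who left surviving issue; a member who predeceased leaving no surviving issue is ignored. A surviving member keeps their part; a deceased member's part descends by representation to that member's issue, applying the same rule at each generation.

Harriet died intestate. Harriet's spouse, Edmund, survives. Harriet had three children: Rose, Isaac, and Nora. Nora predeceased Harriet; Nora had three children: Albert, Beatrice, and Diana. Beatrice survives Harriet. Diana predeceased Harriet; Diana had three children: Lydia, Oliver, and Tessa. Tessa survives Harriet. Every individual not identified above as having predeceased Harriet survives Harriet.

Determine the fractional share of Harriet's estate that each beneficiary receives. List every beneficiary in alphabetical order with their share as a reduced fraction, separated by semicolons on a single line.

Edmund, as surviving spouse, takes 2/3.
The remaining 1/3 passes to Harriet's descendants per stirpes.
The 1/3 is divided into 3 equal shares of 1/9 among Rose, Isaac, Nora.
Rose is living and takes 1/9.
Isaac is living and takes 1/9.
Nora predeceased; the 1/9 allotted to Nora's branch passes to Nora's issue by representation.
The 1/9 is divided into 3 equal shares of 1/27 among Albert, Beatrice, Diana.
Albert is living and takes 1/27.
Beatrice is living and takes 1/27.
Diana predeceased; the 1/27 allotted to Diana's branch passes to Diana's issue by representation.
The 1/27 is divided into 3 equal shares of 1/81 among Lydia, Oliver, Tessa.
Lydia is living and takes 1/81.
Oliver is living and takes 1/81.
Tessa is living and takes 1/81.

Albert 1/27; Beatrice 1/27; Edmund 2/3; Isaac 1/9; Lydia 1/81; Oliver 1/81; Rose 1/9; Tessa 1/81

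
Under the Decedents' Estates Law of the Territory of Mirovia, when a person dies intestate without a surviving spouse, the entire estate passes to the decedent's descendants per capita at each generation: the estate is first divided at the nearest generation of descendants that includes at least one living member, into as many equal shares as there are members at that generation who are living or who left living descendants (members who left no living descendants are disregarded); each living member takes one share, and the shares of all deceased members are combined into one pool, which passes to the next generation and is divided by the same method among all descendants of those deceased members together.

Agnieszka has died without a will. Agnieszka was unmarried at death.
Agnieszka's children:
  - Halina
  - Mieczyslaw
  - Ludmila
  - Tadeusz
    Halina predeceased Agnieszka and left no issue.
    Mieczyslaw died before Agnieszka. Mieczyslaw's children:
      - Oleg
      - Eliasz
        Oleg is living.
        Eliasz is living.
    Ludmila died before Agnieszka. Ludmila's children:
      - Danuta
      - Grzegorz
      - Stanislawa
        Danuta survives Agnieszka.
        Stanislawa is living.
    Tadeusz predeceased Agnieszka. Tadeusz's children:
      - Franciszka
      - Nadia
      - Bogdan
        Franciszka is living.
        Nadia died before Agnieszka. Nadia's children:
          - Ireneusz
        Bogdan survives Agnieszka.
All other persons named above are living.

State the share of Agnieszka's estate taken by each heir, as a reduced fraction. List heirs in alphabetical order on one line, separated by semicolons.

Bogdan 1/8; Danuta 1/8; Eliasz 1/8; Franciszka 1/8; Grzegorz 1/8; Ireneusz 1/8; Oleg 1/8; Stanislawa 1/8

There is no surviving spouse, so the entire estate passes to Agnieszka's descendants per capita at each generation.
No one at generation 1 (Mieczyslaw, Ludmila, Tadeusz) is living; moving to the next generation.
At generation 2 (Oleg, Eliasz, Danuta, Grzegorz, Stanislawa, Franciszka, Nadia, Bogdan) there are 8 shares of (1)/8 = 1/8 each.
Living: Oleg, Eliasz, Danuta, Grzegorz, Stanislawa, Franciszka, and Bogdan — each takes 1/8.
Deceased: Nadia. That 1/8 share is carried to generation 3.
At generation 3 (Ireneusz) there are 1 shares of (1/8)/1 = 1/8 each.
Living: Ireneusz — each takes 1/8.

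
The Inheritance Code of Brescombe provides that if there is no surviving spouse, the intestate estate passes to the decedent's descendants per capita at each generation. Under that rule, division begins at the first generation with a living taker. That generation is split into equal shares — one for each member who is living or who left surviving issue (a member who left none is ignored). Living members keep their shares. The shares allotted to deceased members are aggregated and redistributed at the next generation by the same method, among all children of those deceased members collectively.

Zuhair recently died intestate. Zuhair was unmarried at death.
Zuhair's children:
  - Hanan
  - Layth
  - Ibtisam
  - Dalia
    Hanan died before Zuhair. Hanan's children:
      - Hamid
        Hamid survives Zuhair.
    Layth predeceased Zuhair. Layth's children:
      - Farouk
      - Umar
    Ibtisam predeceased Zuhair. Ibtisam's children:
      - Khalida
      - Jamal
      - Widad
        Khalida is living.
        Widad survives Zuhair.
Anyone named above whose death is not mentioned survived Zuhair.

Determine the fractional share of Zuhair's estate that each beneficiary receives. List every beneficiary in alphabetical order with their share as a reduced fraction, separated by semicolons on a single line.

Dalia 1/4; Farouk 1/8; Hamid 1/8; Jamal 1/8; Khalida 1/8; Umar 1/8; Widad 1/8

There is no surviving spouse, so the entire estate passes to Zuhair's descendants per capita at each generation.
At generation 1 (Hanan, Layth, Ibtisam, Dalia) there are 4 shares of (1)/4 = 1/4 each.
Living: Dalia — each takes 1/4.
Deceased: Hanan, Layth, and Ibtisam. Their combined 3/4 is pooled and carried to generation 2.
At generation 2 (Hamid, Farouk, Umar, Khalida, Jamal, Widad) there are 6 shares of (3/4)/6 = 1/8 each.
Living: Hamid, Farouk, Umar, Khalida, Jamal, and Widad — each takes 1/8.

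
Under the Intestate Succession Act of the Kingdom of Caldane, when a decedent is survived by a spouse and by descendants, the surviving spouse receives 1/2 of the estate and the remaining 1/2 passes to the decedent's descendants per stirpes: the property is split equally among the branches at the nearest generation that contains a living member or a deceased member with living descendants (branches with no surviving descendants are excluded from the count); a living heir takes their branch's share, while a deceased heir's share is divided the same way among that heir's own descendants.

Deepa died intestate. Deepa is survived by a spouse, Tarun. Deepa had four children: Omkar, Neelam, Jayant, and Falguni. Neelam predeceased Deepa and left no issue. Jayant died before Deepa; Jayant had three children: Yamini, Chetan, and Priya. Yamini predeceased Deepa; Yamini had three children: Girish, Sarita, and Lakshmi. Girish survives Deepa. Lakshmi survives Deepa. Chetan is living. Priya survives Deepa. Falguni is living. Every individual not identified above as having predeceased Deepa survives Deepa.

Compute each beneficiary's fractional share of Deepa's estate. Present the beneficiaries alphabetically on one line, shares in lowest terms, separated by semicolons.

Tarun, as surviving spouse, takes 1/2.
The remaining 1/2 passes to Deepa's descendants per stirpes.
Neelam left no surviving issue, so that branch lapses and is disregarded.
The 1/2 is divided into 3 equal shares of 1/6 among Omkar, Jayant, Falguni.
Omkar is living and takes 1/6.
Jayant predeceased; the 1/6 allotted to Jayant's branch passes to Jayant's issue by representation.
The 1/6 is divided into 3 equal shares of 1/18 among Yamini, Chetan, Priya.
Yamini predeceased; the 1/18 allotted to Yamini's branch passes to Yamini's issue by representation.
The 1/18 is divided into 3 equal shares of 1/54 among Girish, Sarita, Lakshmi.
Girish is living and takes 1/54.
Sarita is living and takes 1/54.
Lakshmi is living and takes 1/54.
Chetan is living and takes 1/18.
Priya is living and takes 1/18.
Falguni is living and takes 1/6.

Chetan 1/18; Falguni 1/6; Girish 1/54; Lakshmi 1/54; Omkar 1/6; Priya 1/18; Sarita 1/54; Tarun 1/2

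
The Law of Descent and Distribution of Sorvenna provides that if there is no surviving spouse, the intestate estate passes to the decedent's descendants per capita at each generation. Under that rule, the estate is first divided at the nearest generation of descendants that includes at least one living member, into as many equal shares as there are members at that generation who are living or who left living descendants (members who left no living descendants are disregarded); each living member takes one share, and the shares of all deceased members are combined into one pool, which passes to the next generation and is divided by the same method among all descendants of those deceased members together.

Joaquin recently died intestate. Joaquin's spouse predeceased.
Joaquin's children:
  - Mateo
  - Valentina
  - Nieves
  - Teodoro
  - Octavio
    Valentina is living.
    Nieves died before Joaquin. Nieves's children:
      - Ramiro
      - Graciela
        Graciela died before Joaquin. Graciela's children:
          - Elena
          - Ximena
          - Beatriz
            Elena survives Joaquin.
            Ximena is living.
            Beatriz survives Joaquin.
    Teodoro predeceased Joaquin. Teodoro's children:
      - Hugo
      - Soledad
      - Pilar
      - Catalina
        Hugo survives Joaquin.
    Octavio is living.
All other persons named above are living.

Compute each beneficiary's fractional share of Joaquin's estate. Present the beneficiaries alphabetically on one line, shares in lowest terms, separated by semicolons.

Beatriz 1/45; Catalina 1/15; Elena 1/45; Hugo 1/15; Mateo 1/5; Octavio 1/5; Pilar 1/15; Ramiro 1/15; Soledad 1/15; Valentina 1/5; Ximena 1/45

There is no surviving spouse, so the entire estate passes to Joaquin's descendants per capita at each generation.
At generation 1 (Mateo, Valentina, Nieves, Teodoro, Octavio) there are 5 shares of (1)/5 = 1/5 each.
Living: Mateo, Valentina, and Octavio — each takes 1/5.
Deceased: Nieves and Teodoro. Their combined 2/5 is pooled and carried to generation 2.
At generation 2 (Ramiro, Graciela, Hugo, Soledad, Pilar, Catalina) there are 6 shares of (2/5)/6 = 1/15 each.
Living: Ramiro, Hugo, Soledad, Pilar, and Catalina — each takes 1/15.
Deceased: Graciela. That 1/15 share is carried to generation 3.
At generation 3 (Elena, Ximena, Beatriz) there are 3 shares of (1/15)/3 = 1/45 each.
Living: Elena, Ximena, and Beatriz — each takes 1/45.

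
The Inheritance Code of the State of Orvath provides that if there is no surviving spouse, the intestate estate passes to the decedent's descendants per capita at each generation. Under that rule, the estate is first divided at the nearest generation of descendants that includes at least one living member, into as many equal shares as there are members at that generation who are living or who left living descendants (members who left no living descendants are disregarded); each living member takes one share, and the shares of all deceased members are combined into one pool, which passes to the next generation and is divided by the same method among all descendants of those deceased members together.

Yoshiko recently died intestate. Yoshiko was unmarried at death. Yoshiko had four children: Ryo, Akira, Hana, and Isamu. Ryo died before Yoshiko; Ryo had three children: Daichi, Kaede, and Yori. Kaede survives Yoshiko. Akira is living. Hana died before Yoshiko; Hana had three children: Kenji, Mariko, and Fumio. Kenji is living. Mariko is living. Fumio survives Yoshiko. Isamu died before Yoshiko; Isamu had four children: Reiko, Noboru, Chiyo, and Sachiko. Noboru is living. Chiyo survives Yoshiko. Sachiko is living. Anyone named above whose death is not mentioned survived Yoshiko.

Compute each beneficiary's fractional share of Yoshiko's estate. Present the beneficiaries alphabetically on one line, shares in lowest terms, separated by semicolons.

Akira 1/4; Chiyo 3/40; Daichi 3/40; Fumio 3/40; Kaede 3/40; Kenji 3/40; Mariko 3/40; Noboru 3/40; Reiko 3/40; Sachiko 3/40; Yori 3/40

There is no surviving spouse, so the entire estate passes to Yoshiko's descendants per capita at each generation.
At generation 1 (Ryo, Akira, Hana, Isamu) there are 4 shares of (1)/4 = 1/4 each.
Living: Akira — each takes 1/4.
Deceased: Ryo, Hana, and Isamu. Their combined 3/4 is pooled and carried to generation 2.
At generation 2 (Daichi, Kaede, Yori, Kenji, Mariko, Fumio, Reiko, Noboru, Chiyo, Sachiko) there are 10 shares of (3/4)/10 = 3/40 each.
Living: Daichi, Kaede, Yori, Kenji, Mariko, Fumio, Reiko, Noboru, Chiyo, and Sachiko — each takes 3/40.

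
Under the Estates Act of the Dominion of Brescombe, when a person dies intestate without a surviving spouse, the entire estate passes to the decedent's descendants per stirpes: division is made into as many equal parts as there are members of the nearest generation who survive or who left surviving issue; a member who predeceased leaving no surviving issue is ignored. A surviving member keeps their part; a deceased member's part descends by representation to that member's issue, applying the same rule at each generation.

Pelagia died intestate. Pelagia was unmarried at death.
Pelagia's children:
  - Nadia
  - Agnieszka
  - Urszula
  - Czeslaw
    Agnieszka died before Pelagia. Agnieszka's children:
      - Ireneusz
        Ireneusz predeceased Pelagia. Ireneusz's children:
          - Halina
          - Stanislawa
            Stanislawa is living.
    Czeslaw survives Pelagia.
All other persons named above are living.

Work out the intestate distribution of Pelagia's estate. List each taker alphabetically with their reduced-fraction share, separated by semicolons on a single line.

Czeslaw 1/4; Halina 1/8; Nadia 1/4; Stanislawa 1/8; Urszula 1/4

There is no surviving spouse, so the entire estate passes to Pelagia's descendants per stirpes.
The estate is divided into 4 equal shares of 1/4 among Nadia, Agnieszka, Urszula, Czeslaw.
Nadia is living and takes 1/4.
Agnieszka predeceased; the 1/4 allotted to Agnieszka's branch passes to Agnieszka's issue by representation.
Ireneusz's line is the sole branch at this level, so the full 1/4 passes to Ireneusz's issue by representation.
The 1/4 is divided into 2 equal shares of 1/8 among Halina, Stanislawa.
Halina is living and takes 1/8.
Stanislawa is living and takes 1/8.
Urszula is living and takes 1/4.
Czeslaw is living and takes 1/4.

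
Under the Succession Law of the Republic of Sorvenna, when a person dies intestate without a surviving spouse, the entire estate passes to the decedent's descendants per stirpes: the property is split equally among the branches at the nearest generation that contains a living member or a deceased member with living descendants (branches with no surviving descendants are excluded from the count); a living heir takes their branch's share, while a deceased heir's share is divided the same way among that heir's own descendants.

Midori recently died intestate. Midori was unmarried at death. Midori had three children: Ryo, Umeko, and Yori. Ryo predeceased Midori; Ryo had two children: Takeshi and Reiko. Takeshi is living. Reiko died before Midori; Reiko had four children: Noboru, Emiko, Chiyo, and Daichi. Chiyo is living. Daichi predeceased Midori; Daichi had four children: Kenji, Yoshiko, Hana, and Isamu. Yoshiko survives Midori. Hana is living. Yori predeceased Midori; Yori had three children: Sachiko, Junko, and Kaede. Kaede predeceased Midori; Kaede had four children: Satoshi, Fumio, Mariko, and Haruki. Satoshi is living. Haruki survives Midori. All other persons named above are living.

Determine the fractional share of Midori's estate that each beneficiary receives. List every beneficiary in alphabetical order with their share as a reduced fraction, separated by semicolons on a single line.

There is no surviving spouse, so the entire estate passes to Midori's descendants per stirpes.
The estate is divided into 3 equal shares of 1/3 among Ryo, Umeko, Yori.
Ryo predeceased; the 1/3 allotted to Ryo's branch passes to Ryo's issue by representation.
The 1/3 is divided into 2 equal shares of 1/6 among Takeshi, Reiko.
Takeshi is living and takes 1/6.
Reiko predeceased; the 1/6 allotted to Reiko's branch passes to Reiko's issue by representation.
The 1/6 is divided into 4 equal shares of 1/24 among Noboru, Emiko, Chiyo, Daichi.
Noboru is living and takes 1/24.
Emiko is living and takes 1/24.
Chiyo is living and takes 1/24.
Daichi predeceased; the 1/24 allotted to Daichi's branch passes to Daichi's issue by representation.
The 1/24 is divided into 4 equal shares of 1/96 among Kenji, Yoshiko, Hana, Isamu.
Kenji is living and takes 1/96.
Yoshiko is living and takes 1/96.
Hana is living and takes 1/96.
Isamu is living and takes 1/96.
Umeko is living and takes 1/3.
Yori predeceased; the 1/3 allotted to Yori's branch passes to Yori's issue by representation.
The 1/3 is divided into 3 equal shares of 1/9 among Sachiko, Junko, Kaede.
Sachiko is living and takes 1/9.
Junko is living and takes 1/9.
Kaede predeceased; the 1/9 allotted to Kaede's branch passes to Kaede's issue by representation.
The 1/9 is divided into 4 equal shares of 1/36 among Satoshi, Fumio, Mariko, Haruki.
Satoshi is living and takes 1/36.
Fumio is living and takes 1/36.
Mariko is living and takes 1/36.
Haruki is living and takes 1/36.

Chiyo 1/24; Emiko 1/24; Fumio 1/36; Hana 1/96; Haruki 1/36; Isamu 1/96; Junko 1/9; Kenji 1/96; Mariko 1/36; Noboru 1/24; Sachiko 1/9; Satoshi 1/36; Takeshi 1/6; Umeko 1/3; Yoshiko 1/96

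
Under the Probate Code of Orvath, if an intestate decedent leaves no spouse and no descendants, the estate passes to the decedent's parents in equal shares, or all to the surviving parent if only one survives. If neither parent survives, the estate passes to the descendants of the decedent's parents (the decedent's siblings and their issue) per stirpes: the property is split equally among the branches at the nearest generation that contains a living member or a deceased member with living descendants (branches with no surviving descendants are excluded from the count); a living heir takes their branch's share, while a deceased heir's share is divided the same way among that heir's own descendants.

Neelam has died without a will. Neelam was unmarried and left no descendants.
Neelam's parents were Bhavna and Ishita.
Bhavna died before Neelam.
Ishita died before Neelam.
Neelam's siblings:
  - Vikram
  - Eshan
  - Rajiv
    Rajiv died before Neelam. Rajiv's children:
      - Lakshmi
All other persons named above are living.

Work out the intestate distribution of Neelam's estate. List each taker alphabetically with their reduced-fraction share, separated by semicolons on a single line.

Neither parent survives and there are no descendants, so the estate passes to Neelam's siblings and their issue per stirpes.
The estate is divided into 3 equal shares of 1/3 among Vikram, Eshan, Rajiv.
Vikram is living and takes 1/3.
Eshan is living and takes 1/3.
Rajiv predeceased; the 1/3 allotted to Rajiv's branch passes to Rajiv's issue by representation.
Lakshmi is the sole taker at this level and receives the full 1/3.

Eshan 1/3; Lakshmi 1/3; Vikram 1/3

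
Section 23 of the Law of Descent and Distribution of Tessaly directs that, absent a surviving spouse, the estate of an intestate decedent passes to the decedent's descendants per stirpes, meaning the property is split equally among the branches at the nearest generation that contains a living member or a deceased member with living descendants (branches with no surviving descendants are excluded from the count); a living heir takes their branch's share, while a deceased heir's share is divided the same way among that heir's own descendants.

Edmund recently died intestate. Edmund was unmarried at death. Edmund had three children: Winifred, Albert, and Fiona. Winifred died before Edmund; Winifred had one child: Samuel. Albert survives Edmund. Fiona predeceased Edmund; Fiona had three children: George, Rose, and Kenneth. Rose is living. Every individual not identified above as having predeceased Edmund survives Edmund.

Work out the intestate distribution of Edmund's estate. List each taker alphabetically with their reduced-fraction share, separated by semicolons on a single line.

Albert 1/3; George 1/9; Kenneth 1/9; Rose 1/9; Samuel 1/3

There is no surviving spouse, so the entire estate passes to Edmund's descendants per stirpes.
The estate is divided into 3 equal shares of 1/3 among Winifred, Albert, Fiona.
Winifred predeceased; the 1/3 allotted to Winifred's branch passes to Winifred's issue by representation.
Samuel is the sole taker at this level and receives the full 1/3.
Albert is living and takes 1/3.
Fiona predeceased; the 1/3 allotted to Fiona's branch passes to Fiona's issue by representation.
The 1/3 is divided into 3 equal shares of 1/9 among George, Rose, Kenneth.
George is living and takes 1/9.
Rose is living and takes 1/9.
Kenneth is living and takes 1/9.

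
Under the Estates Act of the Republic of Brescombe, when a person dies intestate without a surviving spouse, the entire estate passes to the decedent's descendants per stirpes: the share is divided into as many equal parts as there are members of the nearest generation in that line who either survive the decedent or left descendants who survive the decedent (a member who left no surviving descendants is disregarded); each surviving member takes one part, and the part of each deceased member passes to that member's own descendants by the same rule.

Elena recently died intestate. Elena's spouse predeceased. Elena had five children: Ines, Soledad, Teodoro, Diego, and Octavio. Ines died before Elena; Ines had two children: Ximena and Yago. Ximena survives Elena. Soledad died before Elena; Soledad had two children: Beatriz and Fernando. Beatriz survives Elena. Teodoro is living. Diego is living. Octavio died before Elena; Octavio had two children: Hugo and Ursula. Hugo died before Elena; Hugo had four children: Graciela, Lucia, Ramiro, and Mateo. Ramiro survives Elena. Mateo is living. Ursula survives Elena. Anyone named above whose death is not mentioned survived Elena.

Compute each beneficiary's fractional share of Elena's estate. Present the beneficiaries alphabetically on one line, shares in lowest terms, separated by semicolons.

Beatriz 1/10; Diego 1/5; Fernando 1/10; Graciela 1/40; Lucia 1/40; Mateo 1/40; Ramiro 1/40; Teodoro 1/5; Ursula 1/10; Ximena 1/10; Yago 1/10

There is no surviving spouse, so the entire estate passes to Elena's descendants per stirpes.
The estate is divided into 5 equal shares of 1/5 among Ines, Soledad, Teodoro, Diego, Octavio.
Ines predeceased; the 1/5 allotted to Ines's branch passes to Ines's issue by representation.
The 1/5 is divided into 2 equal shares of 1/10 among Ximena, Yago.
Ximena is living and takes 1/10.
Yago is living and takes 1/10.
Soledad predeceased; the 1/5 allotted to Soledad's branch passes to Soledad's issue by representation.
The 1/5 is divided into 2 equal shares of 1/10 among Beatriz, Fernando.
Beatriz is living and takes 1/10.
Fernando is living and takes 1/10.
Teodoro is living and takes 1/5.
Diego is living and takes 1/5.
Octavio predeceased; the 1/5 allotted to Octavio's branch passes to Octavio's issue by representation.
The 1/5 is divided into 2 equal shares of 1/10 among Hugo, Ursula.
Hugo predeceased; the 1/10 allotted to Hugo's branch passes to Hugo's issue by representation.
The 1/10 is divided into 4 equal shares of 1/40 among Graciela, Lucia, Ramiro, Mateo.
Graciela is living and takes 1/40.
Lucia is living and takes 1/40.
Ramiro is living and takes 1/40.
Mateo is living and takes 1/40.
Ursula is living and takes 1/10.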